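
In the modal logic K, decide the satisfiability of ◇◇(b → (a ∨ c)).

Yes, satisfiable

1. ◇◇(b → (a ∨ c)), 0
2. ◇(b → (a ∨ c)), 1
3. b → (a ∨ c), 2
4. a ∨ c, 2
5. c, 2
Accessibility: 0R1, 1R2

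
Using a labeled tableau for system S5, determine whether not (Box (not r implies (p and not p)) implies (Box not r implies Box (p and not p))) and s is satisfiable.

Unsatisfiable

1. not (Box (not r implies (p and not p)) implies (Box not r implies Box (p and not p))) and s, u
2. not (Box (not r implies (p and not p)) implies (Box not r implies Box (p and not p))), u
3. s, u
4. Box (not r implies (p and not p)), u
5. not (Box not r implies Box (p and not p)), u
6. Box not r, u
7. not Box (p and not p), u
8. not r implies (p and not p), u
9. not r, u
10. p and not p, u
11. p, u
12. not p, u
Accessibility: uRu
Branch closes: p and not p both at u.
Every branch closes; the branch above is one of them.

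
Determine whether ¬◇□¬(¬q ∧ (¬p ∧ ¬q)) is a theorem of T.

Tableau for the negation ◇□¬(¬q ∧ (¬p ∧ ¬q)):
1. ◇□¬(¬q ∧ (¬p ∧ ¬q)), 0
2. □¬(¬q ∧ (¬p ∧ ¬q)), 1
3. ¬(¬q ∧ (¬p ∧ ¬q)), 1
4. ¬(¬p ∧ ¬q), 1
5. q, 1
Accessibility: 0R0, 0R1, 1R1
The negation has an open branch (countermodel exists).

No, not valid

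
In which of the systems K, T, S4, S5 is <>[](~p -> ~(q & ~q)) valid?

T-tableau for the negation ~<>[](~p -> ~(q & ~q)):
1. ~<>[](~p -> ~(q & ~q)), u
2. ~[](~p -> ~(q & ~q)), u   [~<>-rule on 1 via uRu]
3. ~(~p -> ~(q & ~q)), v   [~[]-rule on 2: fresh world v, uRv]
4. ~p, v   [~->-rule on 3]
5. q & ~q, v   [~->-rule on 3]
6. q, v   [&-rule on 5]
7. ~q, v   [&-rule on 5]
Accessibility: uRu, uRv, vRv
Branch closes: q and ~q both at v.
Every branch closes (one shown): valid in T, hence also in S4, S5 (every theorem of T is a theorem of S4 and S5).
K-tableau for the negation ~<>[](~p -> ~(q & ~q)):
1. ~<>[](~p -> ~(q & ~q)), u
Complete open branch: countermodel on a K-frame, so not valid in K.

T, S4, S5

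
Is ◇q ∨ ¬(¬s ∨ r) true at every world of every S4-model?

Tableau for the negation ¬(◇q ∨ ¬(¬s ∨ r)):
1. ¬(◇q ∨ ¬(¬s ∨ r)), w0
2. ¬◇q, w0   [¬∨-rule on 1]
3. ¬s ∨ r, w0   [¬∨-rule on 1]
4. ¬q, w0   [¬◇-rule on 2 via w0Rw0]
5. r, w0   [∨-rule on 3 (branches; this branch)]
Accessibility: w0Rw0
The negation has an open branch (countermodel exists).

Not valid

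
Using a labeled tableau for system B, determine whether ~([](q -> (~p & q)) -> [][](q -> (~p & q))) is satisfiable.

1. ~([](q -> (~p & q)) -> [][](q -> (~p & q))), u
2. [](q -> (~p & q)), u
3. ~[][](q -> (~p & q)), u
4. q -> (~p & q), u
5. ~p & q, u
6. ~p, u
7. q, u
8. ~[](q -> (~p & q)), v
9. q -> (~p & q), v
10. ~p & q, v
11. ~p, v
12. q, v
13. ~(q -> (~p & q)), w
14. q, w
15. ~(~p & q), w
16. p, w
Accessibility: uRu, uRv, vRu, vRv, vRw, wRv, wRw

Yes, satisfiable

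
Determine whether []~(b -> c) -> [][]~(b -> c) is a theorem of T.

Tableau for the negation ~([]~(b -> c) -> [][]~(b -> c)):
1. ~([]~(b -> c) -> [][]~(b -> c)), 0
2. []~(b -> c), 0
3. ~[][]~(b -> c), 0
4. ~(b -> c), 0
5. b, 0
6. ~c, 0
7. ~[]~(b -> c), 1
8. ~(b -> c), 1
9. b, 1
10. ~c, 1
11. b -> c, 2
12. c, 2
Accessibility: 0R0, 0R1, 1R1, 1R2, 2R2
The negation has an open branch (countermodel exists).

Invalid (countermodel exists)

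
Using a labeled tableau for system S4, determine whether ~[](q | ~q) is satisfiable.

No, unsatisfiable

1. ~[](q | ~q), 0
2. ~(q | ~q), 1
3. ~q, 1
4. q, 1
Accessibility: 0R0, 0R1, 1R1
Branch closes: q and ~q both at 1.
All branches of the tableau close; one closing branch shown above.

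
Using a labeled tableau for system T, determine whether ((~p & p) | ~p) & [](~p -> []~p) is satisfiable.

1. ((~p & p) | ~p) & [](~p -> []~p), 0
2. (~p & p) | ~p, 0   [&-rule on 1]
3. [](~p -> []~p), 0   [&-rule on 1]
4. ~p -> []~p, 0   [[]-rule on 3 via 0R0]
5. ~p, 0   [|-rule on 2 (branches; this branch)]
6. []~p, 0   [->-rule on 4 (branches; this branch)]
Accessibility: 0R0

Yes, satisfiable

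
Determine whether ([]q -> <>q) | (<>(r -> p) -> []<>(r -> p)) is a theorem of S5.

Tableau for the negation ~(([]q -> <>q) | (<>(r -> p) -> []<>(r -> p))):
1. ~(([]q -> <>q) | (<>(r -> p) -> []<>(r -> p))), u
2. ~([]q -> <>q), u
3. ~(<>(r -> p) -> []<>(r -> p)), u
4. []q, u
5. ~<>q, u
6. <>(r -> p), u
7. ~[]<>(r -> p), u
8. q, u
9. ~q, u
Accessibility: uRu
Branch closes: q and ~q both at u.
All branches of the negation close; one closing branch shown above.

Valid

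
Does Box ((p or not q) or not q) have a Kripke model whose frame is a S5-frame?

Yes, satisfiable

1. Box ((p or not q) or not q), 0
2. (p or not q) or not q, 0   [Box-rule on 1 via 0R0]
3. not q, 0   [or-rule on 2 (branches; this branch)]
Accessibility: 0R0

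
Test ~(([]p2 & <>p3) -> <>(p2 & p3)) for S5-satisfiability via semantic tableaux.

No, unsatisfiable

1. ~(([]p2 & <>p3) -> <>(p2 & p3)), 0
2. []p2 & <>p3, 0
3. ~<>(p2 & p3), 0
4. []p2, 0
5. <>p3, 0
6. ~(p2 & p3), 0
7. p2, 0
8. ~p3, 0
9. p3, 1
10. ~(p2 & p3), 1
11. p2, 1
12. ~p3, 1
Accessibility: 0R0, 0R1, 1R0, 1R1
Branch closes: p3 and ~p3 both at 1.
Every branch closes; the branch above is one of them.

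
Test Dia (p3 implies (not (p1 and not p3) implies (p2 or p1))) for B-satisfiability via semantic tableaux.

1. Dia (p3 implies (not (p1 and not p3) implies (p2 or p1))), u
2. p3 implies (not (p1 and not p3) implies (p2 or p1)), v   [Dia-rule on 1: fresh world v, uRv]
3. not (p1 and not p3) implies (p2 or p1), v   [implies-rule on 2 (branches; this branch)]
4. p2 or p1, v   [implies-rule on 3 (branches; this branch)]
5. p1, v   [or-rule on 4 (branches; this branch)]
Accessibility: uRu, uRv, vRu, vRv

Yes, satisfiable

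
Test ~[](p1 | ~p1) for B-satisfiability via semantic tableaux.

1. ~[](p1 | ~p1), u
2. ~(p1 | ~p1), v   [~[]-rule on 1: fresh world v, uRv]
3. ~p1, v   [~|-rule on 2]
4. p1, v   [~|-rule on 2]
Accessibility: uRu, uRv, vRu, vRv
Branch closes: p1 and ~p1 both at v.
Every branch closes; the branch above is one of them.

Unsatisfiable (every branch closes)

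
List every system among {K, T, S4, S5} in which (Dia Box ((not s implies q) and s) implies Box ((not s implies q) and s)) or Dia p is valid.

S5

S5-tableau for the negation not ((Dia Box ((not s implies q) and s) implies Box ((not s implies q) and s)) or Dia p):
1. not ((Dia Box ((not s implies q) and s) implies Box ((not s implies q) and s)) or Dia p), 0
2. not (Dia Box ((not s implies q) and s) implies Box ((not s implies q) and s)), 0
3. not Dia p, 0
4. Dia Box ((not s implies q) and s), 0
5. not Box ((not s implies q) and s), 0
6. not p, 0
7. Box ((not s implies q) and s), 1
8. not p, 1
9. (not s implies q) and s, 0
10. not s implies q, 0
11. s, 0
12. (not s implies q) and s, 1
13. not s implies q, 1
14. s, 1
15. q, 0
16. q, 1
17. not ((not s implies q) and s), 2
18. not p, 2
19. (not s implies q) and s, 2
20. not s implies q, 2
21. s, 2
22. not (not s implies q), 2
23. not s, 2
24. not q, 2
Accessibility: 0R0, 0R1, 0R2, 1R0, 1R1, 1R2, 2R0, 2R1, 2R2
Branch closes: s and not s both at 2.
Every branch closes (one shown): valid in S5.
S4-tableau for the negation not ((Dia Box ((not s implies q) and s) implies Box ((not s implies q) and s)) or Dia p):
1. not ((Dia Box ((not s implies q) and s) implies Box ((not s implies q) and s)) or Dia p), 0
2. not (Dia Box ((not s implies q) and s) implies Box ((not s implies q) and s)), 0
3. not Dia p, 0
4. Dia Box ((not s implies q) and s), 0
5. not Box ((not s implies q) and s), 0
6. not p, 0
7. Box ((not s implies q) and s), 1
8. not p, 1
9. (not s implies q) and s, 1
10. not s implies q, 1
11. s, 1
12. q, 1
13. not ((not s implies q) and s), 2
14. not p, 2
15. not s, 2
Accessibility: 0R0, 0R1, 0R2, 1R1, 2R2
Complete open branch: countermodel on an S4-frame, so not valid in S4, nor in K, T (the same frame is also a K-frame and a T-frame).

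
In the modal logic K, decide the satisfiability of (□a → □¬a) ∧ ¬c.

1. (□a → □¬a) ∧ ¬c, w0
2. □a → □¬a, w0   [∧-rule on 1]
3. ¬c, w0   [∧-rule on 1]
4. □¬a, w0   [→-rule on 2 (branches; this branch)]

Yes, satisfiable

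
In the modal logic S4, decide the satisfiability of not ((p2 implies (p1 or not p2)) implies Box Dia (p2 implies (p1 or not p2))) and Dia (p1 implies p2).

Satisfiable (open branch found)

1. not ((p2 implies (p1 or not p2)) implies Box Dia (p2 implies (p1 or not p2))) and Dia (p1 implies p2), w0
2. not ((p2 implies (p1 or not p2)) implies Box Dia (p2 implies (p1 or not p2))), w0
3. Dia (p1 implies p2), w0
4. p2 implies (p1 or not p2), w0
5. not Box Dia (p2 implies (p1 or not p2)), w0
6. p1 or not p2, w0
7. not p2, w0
8. p1 implies p2, w1
9. p2, w1
10. not Dia (p2 implies (p1 or not p2)), w2
11. not (p2 implies (p1 or not p2)), w2
12. p2, w2
13. not (p1 or not p2), w2
14. not p1, w2
Accessibility: w0Rw0, w0Rw1, w0Rw2, w1Rw1, w2Rw2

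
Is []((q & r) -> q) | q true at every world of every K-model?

Tableau for the negation ~([]((q & r) -> q) | q):
1. ~([]((q & r) -> q) | q), u
2. ~[]((q & r) -> q), u
3. ~q, u
4. ~((q & r) -> q), v
5. q & r, v
6. ~q, v
7. q, v
8. r, v
Accessibility: uRv
Branch closes: q and ~q both at v.
All branches of the negation close; one closing branch shown above.

Valid in K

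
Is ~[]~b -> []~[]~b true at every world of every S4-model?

No, not valid

Tableau for the negation ~(~[]~b -> []~[]~b):
1. ~(~[]~b -> []~[]~b), 0
2. ~[]~b, 0
3. ~[]~[]~b, 0
4. b, 1
5. []~b, 2
6. ~b, 2
Accessibility: 0R0, 0R1, 0R2, 1R1, 2R2
The negation has an open branch (countermodel exists).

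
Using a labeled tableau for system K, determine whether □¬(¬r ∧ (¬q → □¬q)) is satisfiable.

Satisfiable (open branch found)

1. □¬(¬r ∧ (¬q → □¬q)), w0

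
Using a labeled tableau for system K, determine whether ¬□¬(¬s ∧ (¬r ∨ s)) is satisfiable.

1. ¬□¬(¬s ∧ (¬r ∨ s)), w0
2. ¬s ∧ (¬r ∨ s), w1
3. ¬s, w1
4. ¬r ∨ s, w1
5. ¬r, w1
Accessibility: w0Rw1

Yes, satisfiable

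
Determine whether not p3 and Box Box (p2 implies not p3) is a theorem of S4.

Tableau for the negation not (not p3 and Box Box (p2 implies not p3)):
1. not (not p3 and Box Box (p2 implies not p3)), u
2. not Box Box (p2 implies not p3), u   [neg-and-rule on 1 (branches; this branch)]
3. not Box (p2 implies not p3), v   [neg-Box-rule on 2: fresh world v, uRv]
4. not (p2 implies not p3), w   [neg-Box-rule on 3: fresh world w, vRw]
5. p2, w   [neg-implies-rule on 4]
6. p3, w   [neg-implies-rule on 4]
Accessibility: uRu, uRv, uRw, vRv, vRw, wRw
The negation has an open branch (countermodel exists).

No, not valid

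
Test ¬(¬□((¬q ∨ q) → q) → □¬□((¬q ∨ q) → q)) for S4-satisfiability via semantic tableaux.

1. ¬(¬□((¬q ∨ q) → q) → □¬□((¬q ∨ q) → q)), w0
2. ¬□((¬q ∨ q) → q), w0
3. ¬□¬□((¬q ∨ q) → q), w0
4. ¬((¬q ∨ q) → q), w1
5. ¬q ∨ q, w1
6. ¬q, w1
7. □((¬q ∨ q) → q), w2
8. (¬q ∨ q) → q, w2
9. q, w2
Accessibility: w0Rw0, w0Rw1, w0Rw2, w1Rw1, w2Rw2

Satisfiable (open branch found)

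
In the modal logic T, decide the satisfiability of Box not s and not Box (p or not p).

Unsatisfiable

1. Box not s and not Box (p or not p), w0
2. Box not s, w0
3. not Box (p or not p), w0
4. not s, w0
5. not (p or not p), w1
6. not p, w1
7. p, w1
Accessibility: w0Rw0, w0Rw1, w1Rw1
Branch closes: p and not p both at w1.
All branches of the tableau close; one closing branch shown above.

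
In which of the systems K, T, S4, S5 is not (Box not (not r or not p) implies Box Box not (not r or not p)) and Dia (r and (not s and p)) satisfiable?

K, T

S4-tableau for the formula:
1. not (Box not (not r or not p) implies Box Box not (not r or not p)) and Dia (r and (not s and p)), u
2. not (Box not (not r or not p) implies Box Box not (not r or not p)), u   [and-rule on 1]
3. Dia (r and (not s and p)), u   [and-rule on 1]
4. Box not (not r or not p), u   [neg-implies-rule on 2]
5. not Box Box not (not r or not p), u   [neg-implies-rule on 2]
6. not (not r or not p), u   [Box-rule on 4 via uRu]
7. r, u   [neg-or-rule on 6]
8. p, u   [neg-or-rule on 6]
9. r and (not s and p), v   [Dia-rule on 3: fresh world v, uRv]
10. r, v   [and-rule on 9]
11. not s and p, v   [and-rule on 9]
12. not s, v   [and-rule on 11]
13. p, v   [and-rule on 11]
14. not (not r or not p), v   [Box-rule on 4 via uRv]
15. not Box not (not r or not p), w   [neg-Box-rule on 5: fresh world w, uRw]
16. not (not r or not p), w   [Box-rule on 4 via uRw]
17. r, w   [neg-or-rule on 16]
18. p, w   [neg-or-rule on 16]
19. not r or not p, x   [neg-Box-rule on 15: fresh world x, wRx]
20. not (not r or not p), x   [Box-rule on 4 via uRx]
21. r, x   [neg-or-rule on 20]
22. p, x   [neg-or-rule on 20]
23. not p, x   [or-rule on 19 (branches; this branch)]
Accessibility: uRu, uRv, uRw, uRx, vRv, wRw, wRx, xRx
Branch closes: p and not p both at x.
Every branch closes (one shown): unsatisfiable in S4, hence also in S5 (every S5-frame is an S4-frame).
T-tableau for the formula:
1. not (Box not (not r or not p) implies Box Box not (not r or not p)) and Dia (r and (not s and p)), u
2. not (Box not (not r or not p) implies Box Box not (not r or not p)), u   [and-rule on 1]
3. Dia (r and (not s and p)), u   [and-rule on 1]
4. Box not (not r or not p), u   [neg-implies-rule on 2]
5. not Box Box not (not r or not p), u   [neg-implies-rule on 2]
6. not (not r or not p), u   [Box-rule on 4 via uRu]
7. r, u   [neg-or-rule on 6]
8. p, u   [neg-or-rule on 6]
9. r and (not s and p), v   [Dia-rule on 3: fresh world v, uRv]
10. r, v   [and-rule on 9]
11. not s and p, v   [and-rule on 9]
12. not s, v   [and-rule on 11]
13. p, v   [and-rule on 11]
14. not (not r or not p), v   [Box-rule on 4 via uRv]
15. not Box not (not r or not p), w   [neg-Box-rule on 5: fresh world w, uRw]
16. not (not r or not p), w   [Box-rule on 4 via uRw]
17. r, w   [neg-or-rule on 16]
18. p, w   [neg-or-rule on 16]
19. not r or not p, x   [neg-Box-rule on 15: fresh world x, wRx]
20. not p, x   [or-rule on 19 (branches; this branch)]
Accessibility: uRu, uRv, uRw, vRv, wRw, wRx, xRx
Complete open branch: satisfiable in T, hence also in K (this T-model is also a K-model).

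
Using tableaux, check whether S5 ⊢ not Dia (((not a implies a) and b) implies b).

No, not valid

Tableau for the negation Dia (((not a implies a) and b) implies b):
1. Dia (((not a implies a) and b) implies b), u
2. ((not a implies a) and b) implies b, v
3. b, v
Accessibility: uRu, uRv, vRu, vRv
The negation has an open branch (countermodel exists).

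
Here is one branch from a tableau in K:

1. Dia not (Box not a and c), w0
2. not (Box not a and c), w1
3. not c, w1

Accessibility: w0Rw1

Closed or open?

No atom appears with both signs at the same world.

Not closed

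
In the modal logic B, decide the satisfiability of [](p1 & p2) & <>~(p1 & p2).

1. [](p1 & p2) & <>~(p1 & p2), u
2. [](p1 & p2), u
3. <>~(p1 & p2), u
4. p1 & p2, u
5. p1, u
6. p2, u
7. ~(p1 & p2), v
8. p1 & p2, v
9. p1, v
10. p2, v
11. ~p2, v
Accessibility: uRu, uRv, vRu, vRv
Branch closes: p2 and ~p2 both at v.
Every branch closes; the branch above is one of them.

Unsatisfiable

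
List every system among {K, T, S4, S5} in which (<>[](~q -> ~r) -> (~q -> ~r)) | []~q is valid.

S5

S5-tableau for the negation ~((<>[](~q -> ~r) -> (~q -> ~r)) | []~q):
1. ~((<>[](~q -> ~r) -> (~q -> ~r)) | []~q), w0
2. ~(<>[](~q -> ~r) -> (~q -> ~r)), w0
3. ~[]~q, w0
4. <>[](~q -> ~r), w0
5. ~(~q -> ~r), w0
6. ~q, w0
7. r, w0
8. q, w1
9. [](~q -> ~r), w2
10. ~q -> ~r, w0
11. ~q -> ~r, w1
12. ~q -> ~r, w2
13. ~r, w0
Accessibility: w0Rw0, w0Rw1, w0Rw2, w1Rw0, w1Rw1, w1Rw2, w2Rw0, w2Rw1, w2Rw2
Branch closes: r and ~r both at w0.
Every branch closes (one shown): valid in S5.
S4-tableau for the negation ~((<>[](~q -> ~r) -> (~q -> ~r)) | []~q):
1. ~((<>[](~q -> ~r) -> (~q -> ~r)) | []~q), w0
2. ~(<>[](~q -> ~r) -> (~q -> ~r)), w0
3. ~[]~q, w0
4. <>[](~q -> ~r), w0
5. ~(~q -> ~r), w0
6. ~q, w0
7. r, w0
8. q, w1
9. [](~q -> ~r), w2
10. ~q -> ~r, w2
11. ~r, w2
Accessibility: w0Rw0, w0Rw1, w0Rw2, w1Rw1, w2Rw2
Complete open branch: countermodel on an S4-frame, so not valid in S4, nor in K, T (the same frame is also a K-frame and a T-frame).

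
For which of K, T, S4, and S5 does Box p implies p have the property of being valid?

K-tableau for the negation not (Box p implies p):
1. not (Box p implies p), u
2. Box p, u
3. not p, u
Complete open branch: countermodel on a K-frame, so not valid in K.
T-tableau for the negation not (Box p implies p):
1. not (Box p implies p), u
2. Box p, u
3. not p, u
4. p, u
Accessibility: uRu
Branch closes: p and not p both at u.
Every branch closes (one shown): valid in T, hence also in S4, S5 (every theorem of T is a theorem of S4 and S5).

T, S4, S5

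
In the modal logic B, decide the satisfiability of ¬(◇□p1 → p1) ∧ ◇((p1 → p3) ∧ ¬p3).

1. ¬(◇□p1 → p1) ∧ ◇((p1 → p3) ∧ ¬p3), u
2. ¬(◇□p1 → p1), u   [∧-rule on 1]
3. ◇((p1 → p3) ∧ ¬p3), u   [∧-rule on 1]
4. ◇□p1, u   [¬→-rule on 2]
5. ¬p1, u   [¬→-rule on 2]
6. (p1 → p3) ∧ ¬p3, v   [◇-rule on 3: fresh world v, uRv]
7. p1 → p3, v   [∧-rule on 6]
8. ¬p3, v   [∧-rule on 6]
9. ¬p1, v   [→-rule on 7 (branches; this branch)]
10. □p1, w   [◇-rule on 4: fresh world w, uRw]
11. p1, u   [□-rule on 10 via wRu]
Accessibility: uRu, uRv, uRw, vRu, vRv, wRu, wRw
Branch closes: p1 and ¬p1 both at u.
All branches of the tableau close; one closing branch shown above.

No, unsatisfiable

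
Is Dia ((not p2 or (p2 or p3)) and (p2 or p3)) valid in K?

Invalid (countermodel exists)

Tableau for the negation not Dia ((not p2 or (p2 or p3)) and (p2 or p3)):
1. not Dia ((not p2 or (p2 or p3)) and (p2 or p3)), 0
The negation has an open branch (countermodel exists).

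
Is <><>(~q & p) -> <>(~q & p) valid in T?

Not valid

Tableau for the negation ~(<><>(~q & p) -> <>(~q & p)):
1. ~(<><>(~q & p) -> <>(~q & p)), w0
2. <><>(~q & p), w0
3. ~<>(~q & p), w0
4. ~(~q & p), w0
5. ~p, w0
6. <>(~q & p), w1
7. ~(~q & p), w1
8. ~p, w1
9. ~q & p, w2
10. ~q, w2
11. p, w2
Accessibility: w0Rw0, w0Rw1, w1Rw1, w1Rw2, w2Rw2
The negation has an open branch (countermodel exists).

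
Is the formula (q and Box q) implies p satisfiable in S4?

1. (q and Box q) implies p, u
2. p, u
Accessibility: uRu

Satisfiable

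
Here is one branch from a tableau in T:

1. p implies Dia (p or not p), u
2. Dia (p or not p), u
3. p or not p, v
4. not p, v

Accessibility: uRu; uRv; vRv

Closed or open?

No atom appears with both signs at the same world.

No, open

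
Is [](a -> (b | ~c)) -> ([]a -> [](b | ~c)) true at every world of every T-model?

Valid in T

Tableau for the negation ~([](a -> (b | ~c)) -> ([]a -> [](b | ~c))):
1. ~([](a -> (b | ~c)) -> ([]a -> [](b | ~c))), w0
2. [](a -> (b | ~c)), w0
3. ~([]a -> [](b | ~c)), w0
4. []a, w0
5. ~[](b | ~c), w0
6. a -> (b | ~c), w0
7. a, w0
8. b | ~c, w0
9. ~c, w0
10. ~(b | ~c), w1
11. ~b, w1
12. c, w1
13. a -> (b | ~c), w1
14. a, w1
15. b | ~c, w1
16. ~c, w1
Accessibility: w0Rw0, w0Rw1, w1Rw1
Branch closes: c and ~c both at w1.
Every branch of the negation's tableau closes; the branch above is one of them.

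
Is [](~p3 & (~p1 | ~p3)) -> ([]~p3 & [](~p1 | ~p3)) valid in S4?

Valid in S4

Tableau for the negation ~([](~p3 & (~p1 | ~p3)) -> ([]~p3 & [](~p1 | ~p3))):
1. ~([](~p3 & (~p1 | ~p3)) -> ([]~p3 & [](~p1 | ~p3))), w0
2. [](~p3 & (~p1 | ~p3)), w0
3. ~([]~p3 & [](~p1 | ~p3)), w0
4. ~p3 & (~p1 | ~p3), w0
5. ~p3, w0
6. ~p1 | ~p3, w0
7. ~[](~p1 | ~p3), w0
8. ~(~p1 | ~p3), w1
9. p1, w1
10. p3, w1
11. ~p3 & (~p1 | ~p3), w1
12. ~p3, w1
13. ~p1 | ~p3, w1
Accessibility: w0Rw0, w0Rw1, w1Rw1
Branch closes: p3 and ~p3 both at w1.
All branches of the negation close; one closing branch shown above.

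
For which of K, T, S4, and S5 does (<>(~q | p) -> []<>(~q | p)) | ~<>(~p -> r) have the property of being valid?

S5-tableau for the negation ~((<>(~q | p) -> []<>(~q | p)) | ~<>(~p -> r)):
1. ~((<>(~q | p) -> []<>(~q | p)) | ~<>(~p -> r)), 0
2. ~(<>(~q | p) -> []<>(~q | p)), 0
3. <>(~p -> r), 0
4. <>(~q | p), 0
5. ~[]<>(~q | p), 0
6. ~p -> r, 1
7. r, 1
8. ~q | p, 2
9. p, 2
10. ~<>(~q | p), 3
11. ~(~q | p), 0
12. q, 0
13. ~p, 0
14. ~(~q | p), 1
15. q, 1
16. ~p, 1
17. ~(~q | p), 2
18. q, 2
19. ~p, 2
Accessibility: 0R0, 0R1, 0R2, 0R3, 1R0, 1R1, 1R2, 1R3, 2R0, 2R1, 2R2, 2R3, 3R0, 3R1, 3R2, 3R3
Branch closes: p and ~p both at 2.
Every branch closes (one shown): valid in S5.
S4-tableau for the negation ~((<>(~q | p) -> []<>(~q | p)) | ~<>(~p -> r)):
1. ~((<>(~q | p) -> []<>(~q | p)) | ~<>(~p -> r)), 0
2. ~(<>(~q | p) -> []<>(~q | p)), 0
3. <>(~p -> r), 0
4. <>(~q | p), 0
5. ~[]<>(~q | p), 0
6. ~p -> r, 1
7. r, 1
8. ~q | p, 2
9. p, 2
10. ~<>(~q | p), 3
11. ~(~q | p), 3
12. q, 3
13. ~p, 3
Accessibility: 0R0, 0R1, 0R2, 0R3, 1R1, 2R2, 3R3
Complete open branch: countermodel on an S4-frame, so not valid in S4, nor in K, T (the same frame is also a K-frame and a T-frame).

S5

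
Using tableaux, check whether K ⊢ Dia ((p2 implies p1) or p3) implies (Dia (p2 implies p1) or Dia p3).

Tableau for the negation not (Dia ((p2 implies p1) or p3) implies (Dia (p2 implies p1) or Dia p3)):
1. not (Dia ((p2 implies p1) or p3) implies (Dia (p2 implies p1) or Dia p3)), w0
2. Dia ((p2 implies p1) or p3), w0   [neg-implies-rule on 1]
3. not (Dia (p2 implies p1) or Dia p3), w0   [neg-implies-rule on 1]
4. not Dia (p2 implies p1), w0   [neg-or-rule on 3]
5. not Dia p3, w0   [neg-or-rule on 3]
6. (p2 implies p1) or p3, w1   [Dia-rule on 2: fresh world w1, w0Rw1]
7. not (p2 implies p1), w1   [neg-Dia-rule on 4 via w0Rw1]
8. p2, w1   [neg-implies-rule on 7]
9. not p1, w1   [neg-implies-rule on 7]
10. not p3, w1   [neg-Dia-rule on 5 via w0Rw1]
11. p2 implies p1, w1   [or-rule on 6 (branches; this branch)]
12. p1, w1   [implies-rule on 11 (branches; this branch)]
Accessibility: w0Rw1
Branch closes: p1 and not p1 both at w1.
Every branch of the negation's tableau closes; the branch above is one of them.

Yes, valid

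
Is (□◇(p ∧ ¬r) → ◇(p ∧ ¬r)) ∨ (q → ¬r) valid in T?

Valid in T

Tableau for the negation ¬((□◇(p ∧ ¬r) → ◇(p ∧ ¬r)) ∨ (q → ¬r)):
1. ¬((□◇(p ∧ ¬r) → ◇(p ∧ ¬r)) ∨ (q → ¬r)), w0
2. ¬(□◇(p ∧ ¬r) → ◇(p ∧ ¬r)), w0
3. ¬(q → ¬r), w0
4. □◇(p ∧ ¬r), w0
5. ¬◇(p ∧ ¬r), w0
6. q, w0
7. r, w0
8. ◇(p ∧ ¬r), w0
9. ¬(p ∧ ¬r), w0
10. p ∧ ¬r, w1
11. p, w1
12. ¬r, w1
13. ◇(p ∧ ¬r), w1
14. ¬(p ∧ ¬r), w1
15. r, w1
Accessibility: w0Rw0, w0Rw1, w1Rw1
Branch closes: r and ¬r both at w1.
Every branch of the negation's tableau closes; the branch above is one of them.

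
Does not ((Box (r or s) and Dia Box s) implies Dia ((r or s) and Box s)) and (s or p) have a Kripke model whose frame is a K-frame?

1. not ((Box (r or s) and Dia Box s) implies Dia ((r or s) and Box s)) and (s or p), 0
2. not ((Box (r or s) and Dia Box s) implies Dia ((r or s) and Box s)), 0
3. s or p, 0
4. Box (r or s) and Dia Box s, 0
5. not Dia ((r or s) and Box s), 0
6. Box (r or s), 0
7. Dia Box s, 0
8. p, 0
9. Box s, 1
10. not ((r or s) and Box s), 1
11. r or s, 1
12. not Box s, 1
13. s, 1
14. not s, 2
15. s, 2
Accessibility: 0R1, 1R2
Branch closes: s and not s both at 2.
All branches of the tableau close; one closing branch shown above.

Unsatisfiable (every branch closes)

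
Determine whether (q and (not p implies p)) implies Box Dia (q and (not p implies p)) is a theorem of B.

Tableau for the negation not ((q and (not p implies p)) implies Box Dia (q and (not p implies p))):
1. not ((q and (not p implies p)) implies Box Dia (q and (not p implies p))), 0
2. q and (not p implies p), 0
3. not Box Dia (q and (not p implies p)), 0
4. q, 0
5. not p implies p, 0
6. p, 0
7. not Dia (q and (not p implies p)), 1
8. not (q and (not p implies p)), 0
9. not (q and (not p implies p)), 1
10. not (not p implies p), 0
11. not p, 0
Accessibility: 0R0, 0R1, 1R0, 1R1
Branch closes: p and not p both at 0.
Every branch of the negation's tableau closes; the branch above is one of them.

Valid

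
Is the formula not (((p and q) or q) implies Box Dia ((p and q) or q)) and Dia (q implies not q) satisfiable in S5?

Unsatisfiable (every branch closes)

1. not (((p and q) or q) implies Box Dia ((p and q) or q)) and Dia (q implies not q), u
2. not (((p and q) or q) implies Box Dia ((p and q) or q)), u
3. Dia (q implies not q), u
4. (p and q) or q, u
5. not Box Dia ((p and q) or q), u
6. p and q, u
7. p, u
8. q, u
9. q implies not q, v
10. not q, v
11. not Dia ((p and q) or q), w
12. not ((p and q) or q), u
13. not (p and q), u
14. not q, u
Accessibility: uRu, uRv, uRw, vRu, vRv, vRw, wRu, wRv, wRw
Branch closes: q and not q both at u.
All branches of the tableau close; one closing branch shown above.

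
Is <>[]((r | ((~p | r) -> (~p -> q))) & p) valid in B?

Invalid (countermodel exists)

Tableau for the negation ~<>[]((r | ((~p | r) -> (~p -> q))) & p):
1. ~<>[]((r | ((~p | r) -> (~p -> q))) & p), w0
2. ~[]((r | ((~p | r) -> (~p -> q))) & p), w0
3. ~((r | ((~p | r) -> (~p -> q))) & p), w1
4. ~[]((r | ((~p | r) -> (~p -> q))) & p), w1
5. ~p, w1
6. ~((r | ((~p | r) -> (~p -> q))) & p), w2
7. ~p, w2
Accessibility: w0Rw0, w0Rw1, w1Rw0, w1Rw1, w1Rw2, w2Rw1, w2Rw2
The negation has an open branch (countermodel exists).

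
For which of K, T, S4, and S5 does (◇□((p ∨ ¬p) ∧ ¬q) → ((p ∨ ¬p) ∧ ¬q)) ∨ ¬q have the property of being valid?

S5

S5-tableau for the negation ¬((◇□((p ∨ ¬p) ∧ ¬q) → ((p ∨ ¬p) ∧ ¬q)) ∨ ¬q):
1. ¬((◇□((p ∨ ¬p) ∧ ¬q) → ((p ∨ ¬p) ∧ ¬q)) ∨ ¬q), w0
2. ¬(◇□((p ∨ ¬p) ∧ ¬q) → ((p ∨ ¬p) ∧ ¬q)), w0
3. q, w0
4. ◇□((p ∨ ¬p) ∧ ¬q), w0
5. ¬((p ∨ ¬p) ∧ ¬q), w0
6. □((p ∨ ¬p) ∧ ¬q), w1
7. (p ∨ ¬p) ∧ ¬q, w0
8. p ∨ ¬p, w0
9. ¬q, w0
Accessibility: w0Rw0, w0Rw1, w1Rw0, w1Rw1
Branch closes: q and ¬q both at w0.
Every branch closes (one shown): valid in S5.
S4-tableau for the negation ¬((◇□((p ∨ ¬p) ∧ ¬q) → ((p ∨ ¬p) ∧ ¬q)) ∨ ¬q):
1. ¬((◇□((p ∨ ¬p) ∧ ¬q) → ((p ∨ ¬p) ∧ ¬q)) ∨ ¬q), w0
2. ¬(◇□((p ∨ ¬p) ∧ ¬q) → ((p ∨ ¬p) ∧ ¬q)), w0
3. q, w0
4. ◇□((p ∨ ¬p) ∧ ¬q), w0
5. ¬((p ∨ ¬p) ∧ ¬q), w0
6. □((p ∨ ¬p) ∧ ¬q), w1
7. (p ∨ ¬p) ∧ ¬q, w1
8. p ∨ ¬p, w1
9. ¬q, w1
10. ¬p, w1
Accessibility: w0Rw0, w0Rw1, w1Rw1
Complete open branch: countermodel on an S4-frame, so not valid in S4, nor in K, T (the same frame is also a K-frame and a T-frame).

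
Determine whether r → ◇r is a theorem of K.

Tableau for the negation ¬(r → ◇r):
1. ¬(r → ◇r), u
2. r, u
3. ¬◇r, u
The negation has an open branch (countermodel exists).

Not valid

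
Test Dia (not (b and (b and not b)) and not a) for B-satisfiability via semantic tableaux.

Satisfiable

1. Dia (not (b and (b and not b)) and not a), u
2. not (b and (b and not b)) and not a, v
3. not (b and (b and not b)), v
4. not a, v
5. not (b and not b), v
6. b, v
Accessibility: uRu, uRv, vRu, vRv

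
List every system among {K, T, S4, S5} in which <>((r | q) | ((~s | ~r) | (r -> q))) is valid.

T, S4, S5

T-tableau for the negation ~<>((r | q) | ((~s | ~r) | (r -> q))):
1. ~<>((r | q) | ((~s | ~r) | (r -> q))), u
2. ~((r | q) | ((~s | ~r) | (r -> q))), u
3. ~(r | q), u
4. ~((~s | ~r) | (r -> q)), u
5. ~r, u
6. ~q, u
7. ~(~s | ~r), u
8. ~(r -> q), u
9. s, u
10. r, u
Accessibility: uRu
Branch closes: r and ~r both at u.
Every branch closes (one shown): valid in T, hence also in S4, S5 (every theorem of T is a theorem of S4 and S5).
K-tableau for the negation ~<>((r | q) | ((~s | ~r) | (r -> q))):
1. ~<>((r | q) | ((~s | ~r) | (r -> q))), u
Complete open branch: countermodel on a K-frame, so not valid in K.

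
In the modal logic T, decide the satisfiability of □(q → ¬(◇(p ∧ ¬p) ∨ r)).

Satisfiable (open branch found)

1. □(q → ¬(◇(p ∧ ¬p) ∨ r)), 0
2. q → ¬(◇(p ∧ ¬p) ∨ r), 0
3. ¬(◇(p ∧ ¬p) ∨ r), 0
4. ¬◇(p ∧ ¬p), 0
5. ¬r, 0
6. ¬(p ∧ ¬p), 0
7. p, 0
Accessibility: 0R0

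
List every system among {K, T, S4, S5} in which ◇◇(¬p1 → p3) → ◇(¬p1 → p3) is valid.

S4, S5

T-tableau for the negation ¬(◇◇(¬p1 → p3) → ◇(¬p1 → p3)):
1. ¬(◇◇(¬p1 → p3) → ◇(¬p1 → p3)), w0
2. ◇◇(¬p1 → p3), w0   [¬→-rule on 1]
3. ¬◇(¬p1 → p3), w0   [¬→-rule on 1]
4. ¬(¬p1 → p3), w0   [¬◇-rule on 3 via w0Rw0]
5. ¬p1, w0   [¬→-rule on 4]
6. ¬p3, w0   [¬→-rule on 4]
7. ◇(¬p1 → p3), w1   [◇-rule on 2: fresh world w1, w0Rw1]
8. ¬(¬p1 → p3), w1   [¬◇-rule on 3 via w0Rw1]
9. ¬p1, w1   [¬→-rule on 8]
10. ¬p3, w1   [¬→-rule on 8]
11. ¬p1 → p3, w2   [◇-rule on 7: fresh world w2, w1Rw2]
12. p3, w2   [→-rule on 11 (branches; this branch)]
Accessibility: w0Rw0, w0Rw1, w1Rw1, w1Rw2, w2Rw2
Complete open branch: countermodel on a T-frame, so not valid in T, nor in K (the same frame is also a K-frame).
S4-tableau for the negation ¬(◇◇(¬p1 → p3) → ◇(¬p1 → p3)):
1. ¬(◇◇(¬p1 → p3) → ◇(¬p1 → p3)), w0
2. ◇◇(¬p1 → p3), w0   [¬→-rule on 1]
3. ¬◇(¬p1 → p3), w0   [¬→-rule on 1]
4. ¬(¬p1 → p3), w0   [¬◇-rule on 3 via w0Rw0]
5. ¬p1, w0   [¬→-rule on 4]
6. ¬p3, w0   [¬→-rule on 4]
7. ◇(¬p1 → p3), w1   [◇-rule on 2: fresh world w1, w0Rw1]
8. ¬(¬p1 → p3), w1   [¬◇-rule on 3 via w0Rw1]
9. ¬p1, w1   [¬→-rule on 8]
10. ¬p3, w1   [¬→-rule on 8]
11. ¬p1 → p3, w2   [◇-rule on 7: fresh world w2, w1Rw2]
12. ¬(¬p1 → p3), w2   [¬◇-rule on 3 via w0Rw2]
13. ¬p1, w2   [¬→-rule on 12]
14. ¬p3, w2   [¬→-rule on 12]
15. p3, w2   [→-rule on 11 (branches; this branch)]
Accessibility: w0Rw0, w0Rw1, w0Rw2, w1Rw1, w1Rw2, w2Rw2
Branch closes: p3 and ¬p3 both at w2.
Every branch closes (one shown): valid in S4, hence also in S5 (every theorem of S4 is a theorem of S5).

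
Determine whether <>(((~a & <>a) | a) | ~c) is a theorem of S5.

Tableau for the negation ~<>(((~a & <>a) | a) | ~c):
1. ~<>(((~a & <>a) | a) | ~c), 0
2. ~(((~a & <>a) | a) | ~c), 0   [~<>-rule on 1 via 0R0]
3. ~((~a & <>a) | a), 0   [~|-rule on 2]
4. c, 0   [~|-rule on 2]
5. ~(~a & <>a), 0   [~|-rule on 3]
6. ~a, 0   [~|-rule on 3]
7. ~<>a, 0   [~&-rule on 5 (branches; this branch)]
Accessibility: 0R0
The negation has an open branch (countermodel exists).

Not valid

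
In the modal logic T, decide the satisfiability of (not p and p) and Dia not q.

No, unsatisfiable

1. (not p and p) and Dia not q, u
2. not p and p, u
3. Dia not q, u
4. not p, u
5. p, u
Accessibility: uRu
Branch closes: p and not p both at u.
Every branch closes; the branch above is one of them.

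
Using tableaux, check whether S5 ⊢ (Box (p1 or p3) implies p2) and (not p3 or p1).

Tableau for the negation not ((Box (p1 or p3) implies p2) and (not p3 or p1)):
1. not ((Box (p1 or p3) implies p2) and (not p3 or p1)), u
2. not (not p3 or p1), u
3. p3, u
4. not p1, u
Accessibility: uRu
The negation has an open branch (countermodel exists).

Invalid (countermodel exists)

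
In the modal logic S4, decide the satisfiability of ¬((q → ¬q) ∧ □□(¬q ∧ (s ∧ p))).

Satisfiable

1. ¬((q → ¬q) ∧ □□(¬q ∧ (s ∧ p))), w0
2. ¬□□(¬q ∧ (s ∧ p)), w0   [¬∧-rule on 1 (branches; this branch)]
3. ¬□(¬q ∧ (s ∧ p)), w1   [¬□-rule on 2: fresh world w1, w0Rw1]
4. ¬(¬q ∧ (s ∧ p)), w2   [¬□-rule on 3: fresh world w2, w1Rw2]
5. ¬(s ∧ p), w2   [¬∧-rule on 4 (branches; this branch)]
6. ¬p, w2   [¬∧-rule on 5 (branches; this branch)]
Accessibility: w0Rw0, w0Rw1, w0Rw2, w1Rw1, w1Rw2, w2Rw2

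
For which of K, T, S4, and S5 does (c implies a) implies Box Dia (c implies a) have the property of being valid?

S5

S5-tableau for the negation not ((c implies a) implies Box Dia (c implies a)):
1. not ((c implies a) implies Box Dia (c implies a)), u
2. c implies a, u
3. not Box Dia (c implies a), u
4. a, u
5. not Dia (c implies a), v
6. not (c implies a), u
7. c, u
8. not a, u
Accessibility: uRu, uRv, vRu, vRv
Branch closes: a and not a both at u.
Every branch closes (one shown): valid in S5.
S4-tableau for the negation not ((c implies a) implies Box Dia (c implies a)):
1. not ((c implies a) implies Box Dia (c implies a)), u
2. c implies a, u
3. not Box Dia (c implies a), u
4. a, u
5. not Dia (c implies a), v
6. not (c implies a), v
7. c, v
8. not a, v
Accessibility: uRu, uRv, vRv
Complete open branch: countermodel on an S4-frame, so not valid in S4, nor in K, T (the same frame is also a K-frame and a T-frame).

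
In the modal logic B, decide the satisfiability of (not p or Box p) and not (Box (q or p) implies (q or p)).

Unsatisfiable

1. (not p or Box p) and not (Box (q or p) implies (q or p)), u
2. not p or Box p, u   [and-rule on 1]
3. not (Box (q or p) implies (q or p)), u   [and-rule on 1]
4. Box (q or p), u   [neg-implies-rule on 3]
5. not (q or p), u   [neg-implies-rule on 3]
6. not q, u   [neg-or-rule on 5]
7. not p, u   [neg-or-rule on 5]
8. q or p, u   [Box-rule on 4 via uRu]
9. Box p, u   [or-rule on 2 (branches; this branch)]
10. p, u   [Box-rule on 9 via uRu]
Accessibility: uRu
Branch closes: p and not p both at u.
(One branch shown.) All branches close.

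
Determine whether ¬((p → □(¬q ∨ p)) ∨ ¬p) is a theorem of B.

No, not valid

Tableau for the negation (p → □(¬q ∨ p)) ∨ ¬p:
1. (p → □(¬q ∨ p)) ∨ ¬p, w0
2. ¬p, w0   [∨-rule on 1 (branches; this branch)]
Accessibility: w0Rw0
The negation has an open branch (countermodel exists).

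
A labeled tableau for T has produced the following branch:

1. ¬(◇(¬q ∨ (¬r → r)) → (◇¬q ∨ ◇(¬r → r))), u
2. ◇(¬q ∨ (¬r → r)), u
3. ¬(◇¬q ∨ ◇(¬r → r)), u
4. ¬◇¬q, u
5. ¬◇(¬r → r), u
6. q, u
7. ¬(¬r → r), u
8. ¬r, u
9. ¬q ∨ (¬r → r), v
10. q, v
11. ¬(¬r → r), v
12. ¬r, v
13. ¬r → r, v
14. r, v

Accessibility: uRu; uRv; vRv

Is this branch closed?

Both r and ¬r appear at v.

Yes, closed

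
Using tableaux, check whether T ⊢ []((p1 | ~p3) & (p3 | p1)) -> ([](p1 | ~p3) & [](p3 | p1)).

Tableau for the negation ~([]((p1 | ~p3) & (p3 | p1)) -> ([](p1 | ~p3) & [](p3 | p1))):
1. ~([]((p1 | ~p3) & (p3 | p1)) -> ([](p1 | ~p3) & [](p3 | p1))), 0
2. []((p1 | ~p3) & (p3 | p1)), 0   [~->-rule on 1]
3. ~([](p1 | ~p3) & [](p3 | p1)), 0   [~->-rule on 1]
4. (p1 | ~p3) & (p3 | p1), 0   [[]-rule on 2 via 0R0]
5. p1 | ~p3, 0   [&-rule on 4]
6. p3 | p1, 0   [&-rule on 4]
7. ~[](p3 | p1), 0   [~&-rule on 3 (branches; this branch)]
8. ~p3, 0   [|-rule on 5 (branches; this branch)]
9. p1, 0   [|-rule on 6 (branches; this branch)]
10. ~(p3 | p1), 1   [~[]-rule on 7: fresh world 1, 0R1]
11. ~p3, 1   [~|-rule on 10]
12. ~p1, 1   [~|-rule on 10]
13. (p1 | ~p3) & (p3 | p1), 1   [[]-rule on 2 via 0R1]
14. p1 | ~p3, 1   [&-rule on 13]
15. p3 | p1, 1   [&-rule on 13]
16. p1, 1   [|-rule on 15 (branches; this branch)]
Accessibility: 0R0, 0R1, 1R1
Branch closes: p1 and ~p1 both at 1.
Every branch of the negation's tableau closes; the branch above is one of them.

Valid in T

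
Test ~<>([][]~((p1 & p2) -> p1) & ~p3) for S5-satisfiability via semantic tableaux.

Yes, satisfiable

1. ~<>([][]~((p1 & p2) -> p1) & ~p3), w0
2. ~([][]~((p1 & p2) -> p1) & ~p3), w0
3. p3, w0
Accessibility: w0Rw0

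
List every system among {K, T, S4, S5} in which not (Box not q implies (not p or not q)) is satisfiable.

K-tableau for the formula:
1. not (Box not q implies (not p or not q)), u
2. Box not q, u   [neg-implies-rule on 1]
3. not (not p or not q), u   [neg-implies-rule on 1]
4. p, u   [neg-or-rule on 3]
5. q, u   [neg-or-rule on 3]
Complete open branch: satisfiable in K.
T-tableau for the formula:
1. not (Box not q implies (not p or not q)), u
2. Box not q, u   [neg-implies-rule on 1]
3. not (not p or not q), u   [neg-implies-rule on 1]
4. p, u   [neg-or-rule on 3]
5. q, u   [neg-or-rule on 3]
6. not q, u   [Box-rule on 2 via uRu]
Accessibility: uRu
Branch closes: q and not q both at u.
Every branch closes (one shown): unsatisfiable in T, hence also in S4, S5 (every S4/S5-frame is a T-frame).

K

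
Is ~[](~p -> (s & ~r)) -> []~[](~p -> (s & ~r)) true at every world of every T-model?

Tableau for the negation ~(~[](~p -> (s & ~r)) -> []~[](~p -> (s & ~r))):
1. ~(~[](~p -> (s & ~r)) -> []~[](~p -> (s & ~r))), 0
2. ~[](~p -> (s & ~r)), 0
3. ~[]~[](~p -> (s & ~r)), 0
4. ~(~p -> (s & ~r)), 1
5. ~p, 1
6. ~(s & ~r), 1
7. r, 1
8. [](~p -> (s & ~r)), 2
9. ~p -> (s & ~r), 2
10. s & ~r, 2
11. s, 2
12. ~r, 2
Accessibility: 0R0, 0R1, 0R2, 1R1, 2R2
The negation has an open branch (countermodel exists).

No, not valid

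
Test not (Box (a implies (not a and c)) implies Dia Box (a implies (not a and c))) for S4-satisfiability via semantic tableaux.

Unsatisfiable

1. not (Box (a implies (not a and c)) implies Dia Box (a implies (not a and c))), w0
2. Box (a implies (not a and c)), w0
3. not Dia Box (a implies (not a and c)), w0
4. a implies (not a and c), w0
5. not Box (a implies (not a and c)), w0
6. not a and c, w0
7. not a, w0
8. c, w0
9. not (a implies (not a and c)), w1
10. a, w1
11. not (not a and c), w1
12. a implies (not a and c), w1
13. not Box (a implies (not a and c)), w1
14. not c, w1
15. not a and c, w1
16. not a, w1
17. c, w1
Accessibility: w0Rw0, w0Rw1, w1Rw1
Branch closes: a and not a both at w1.
(One branch shown.) All branches close.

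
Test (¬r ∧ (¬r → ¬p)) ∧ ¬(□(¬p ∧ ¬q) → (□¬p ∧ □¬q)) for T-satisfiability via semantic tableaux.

Unsatisfiable

1. (¬r ∧ (¬r → ¬p)) ∧ ¬(□(¬p ∧ ¬q) → (□¬p ∧ □¬q)), w0
2. ¬r ∧ (¬r → ¬p), w0   [∧-rule on 1]
3. ¬(□(¬p ∧ ¬q) → (□¬p ∧ □¬q)), w0   [∧-rule on 1]
4. ¬r, w0   [∧-rule on 2]
5. ¬r → ¬p, w0   [∧-rule on 2]
6. □(¬p ∧ ¬q), w0   [¬→-rule on 3]
7. ¬(□¬p ∧ □¬q), w0   [¬→-rule on 3]
8. ¬p ∧ ¬q, w0   [□-rule on 6 via w0Rw0]
9. ¬p, w0   [∧-rule on 8]
10. ¬q, w0   [∧-rule on 8]
11. ¬□¬q, w0   [¬∧-rule on 7 (branches; this branch)]
12. q, w1   [¬□-rule on 11: fresh world w1, w0Rw1]
13. ¬p ∧ ¬q, w1   [□-rule on 6 via w0Rw1]
14. ¬p, w1   [∧-rule on 13]
15. ¬q, w1   [∧-rule on 13]
Accessibility: w0Rw0, w0Rw1, w1Rw1
Branch closes: q and ¬q both at w1.
(One branch shown.) All branches close.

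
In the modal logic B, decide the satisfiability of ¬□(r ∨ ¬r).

Unsatisfiable (every branch closes)

1. ¬□(r ∨ ¬r), u
2. ¬(r ∨ ¬r), v   [¬□-rule on 1: fresh world v, uRv]
3. ¬r, v   [¬∨-rule on 2]
4. r, v   [¬∨-rule on 2]
Accessibility: uRu, uRv, vRu, vRv
Branch closes: r and ¬r both at v.
All branches of the tableau close; one closing branch shown above.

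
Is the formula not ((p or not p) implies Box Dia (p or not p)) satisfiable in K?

Satisfiable

1. not ((p or not p) implies Box Dia (p or not p)), 0
2. p or not p, 0
3. not Box Dia (p or not p), 0
4. not p, 0
5. not Dia (p or not p), 1
Accessibility: 0R1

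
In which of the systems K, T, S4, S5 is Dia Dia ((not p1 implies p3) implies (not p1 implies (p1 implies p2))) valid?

K-tableau for the negation not Dia Dia ((not p1 implies p3) implies (not p1 implies (p1 implies p2))):
1. not Dia Dia ((not p1 implies p3) implies (not p1 implies (p1 implies p2))), 0
Complete open branch: countermodel on a K-frame, so not valid in K.
T-tableau for the negation not Dia Dia ((not p1 implies p3) implies (not p1 implies (p1 implies p2))):
1. not Dia Dia ((not p1 implies p3) implies (not p1 implies (p1 implies p2))), 0
2. not Dia ((not p1 implies p3) implies (not p1 implies (p1 implies p2))), 0   [neg-Dia-rule on 1 via 0R0]
3. not ((not p1 implies p3) implies (not p1 implies (p1 implies p2))), 0   [neg-Dia-rule on 2 via 0R0]
4. not p1 implies p3, 0   [neg-implies-rule on 3]
5. not (not p1 implies (p1 implies p2)), 0   [neg-implies-rule on 3]
6. not p1, 0   [neg-implies-rule on 5]
7. not (p1 implies p2), 0   [neg-implies-rule on 5]
8. p1, 0   [neg-implies-rule on 7]
9. not p2, 0   [neg-implies-rule on 7]
Accessibility: 0R0
Branch closes: p1 and not p1 both at 0.
Every branch closes (one shown): valid in T, hence also in S4, S5 (every theorem of T is a theorem of S4 and S5).

T, S4, S5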